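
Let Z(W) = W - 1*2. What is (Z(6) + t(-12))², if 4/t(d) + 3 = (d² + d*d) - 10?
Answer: 1218816/75625 ≈ 16.117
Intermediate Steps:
t(d) = 4/(-13 + 2*d²) (t(d) = 4/(-3 + ((d² + d*d) - 10)) = 4/(-3 + ((d² + d²) - 10)) = 4/(-3 + (2*d² - 10)) = 4/(-3 + (-10 + 2*d²)) = 4/(-13 + 2*d²))
Z(W) = -2 + W (Z(W) = W - 2 = -2 + W)
(Z(6) + t(-12))² = ((-2 + 6) + 4/(-13 + 2*(-12)²))² = (4 + 4/(-13 + 2*144))² = (4 + 4/(-13 + 288))² = (4 + 4/275)² = (1104/275)² = 1218816/75625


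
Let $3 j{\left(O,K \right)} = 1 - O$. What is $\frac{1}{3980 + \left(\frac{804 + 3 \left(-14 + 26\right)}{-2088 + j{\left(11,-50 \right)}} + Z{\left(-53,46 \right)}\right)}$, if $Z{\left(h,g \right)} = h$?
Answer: $\frac{3137}{12317739} \approx 0.00025467$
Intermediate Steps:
$j{\left(O,K \right)} = \frac{1}{3} - \frac{O}{3}$ ($j{\left(O,K \right)} = \frac{1 - O}{3} = \frac{1}{3} - \frac{O}{3}$)
$\frac{1}{3980 + \left(\frac{804 + 3 \left(-14 + 26\right)}{-2088 + j{\left(11,-50 \right)}} + Z{\left(-53,46 \right)}\right)} = \frac{1}{3980 - \left(53 - \frac{804 + 3 \left(-14 + 26\right)}{-2088 + \left(\frac{1}{3} - \frac{11}{3}\right)}\right)} = \frac{1}{3980 - \left(53 - \frac{804 + 3 \cdot 12}{-2088 + \left(\frac{1}{3} - \frac{11}{3}\right)}\right)} = \frac{1}{3980 - \left(53 - \frac{804 + 36}{-2088 - \frac{10}{3}}\right)} = \frac{1}{3980 - \left(53 - \frac{840}{- \frac{6274}{3}}\right)} = \frac{1}{3980 + \left(840 \left(- \frac{3}{6274}\right) - 53\right)} = \frac{1}{3980 - \frac{167521}{3137}} = \frac{1}{\frac{12317739}{3137}} = \frac{3137}{12317739}$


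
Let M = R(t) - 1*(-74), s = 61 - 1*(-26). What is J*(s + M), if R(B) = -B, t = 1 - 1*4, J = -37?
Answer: -6068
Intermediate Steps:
t = -3 (t = 1 - 4 = -3)
s = 87 (s = 61 + 26 = 87)
M = 77 (M = -1*(-3) - 1*(-74) = 3 + 74 = 77)
J*(s + M) = -37*(87 + 77) = -37*164 = -6068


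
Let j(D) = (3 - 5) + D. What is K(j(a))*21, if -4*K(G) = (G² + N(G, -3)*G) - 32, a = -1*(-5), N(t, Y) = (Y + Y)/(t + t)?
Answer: 273/2 ≈ 136.50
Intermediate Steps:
N(t, Y) = Y/t (N(t, Y) = (2*Y)/((2*t)) = (2*Y)*(1/(2*t)) = Y/t)
a = 5
j(D) = -2 + D
K(G) = 35/4 - G²/4 (K(G) = -((G² + (-3/G)*G) - 32)/4 = -((G² - 3) - 32)/4 = -((-3 + G²) - 32)/4 = -(-35 + G²)/4 = 35/4 - G²/4)
K(j(a))*21 = (35/4 - (-2 + 5)²/4)*21 = (35/4 - ¼*3²)*21 = (35/4 - ¼*9)*21 = (35/4 - 9/4)*21 = (13/2)*21 = 273/2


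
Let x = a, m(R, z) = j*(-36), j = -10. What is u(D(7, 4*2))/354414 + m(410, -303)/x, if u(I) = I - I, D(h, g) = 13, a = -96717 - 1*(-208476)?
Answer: 120/37253 ≈ 0.0032212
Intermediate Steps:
a = 111759 (a = -96717 + 208476 = 111759)
m(R, z) = 360 (m(R, z) = -10*(-36) = 360)
u(I) = 0
x = 111759
u(D(7, 4*2))/354414 + m(410, -303)/x = 0/354414 + 360/111759 = 0*(1/354414) + 360*(1/111759) = 0 + 120/37253 = 120/37253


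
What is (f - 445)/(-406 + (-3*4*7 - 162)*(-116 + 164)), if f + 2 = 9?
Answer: 219/6107 ≈ 0.035860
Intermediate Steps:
f = 7 (f = -2 + 9 = 7)
(f - 445)/(-406 + (-3*4*7 - 162)*(-116 + 164)) = (7 - 445)/(-406 + (-3*4*7 - 162)*(-116 + 164)) = -438/(-406 + (-12*7 - 162)*48) = -438/(-406 + (-84 - 162)*48) = -438/(-406 - 246*48) = -438/(-406 - 11808) = -438/(-12214) = -438*(-1/12214) = 219/6107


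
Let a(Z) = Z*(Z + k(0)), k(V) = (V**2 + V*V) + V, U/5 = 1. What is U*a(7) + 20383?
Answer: 20628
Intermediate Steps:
U = 5 (U = 5*1 = 5)
k(V) = V + 2*V**2 (k(V) = (V**2 + V**2) + V = 2*V**2 + V = V + 2*V**2)
a(Z) = Z**2 (a(Z) = Z*(Z + 0*(1 + 2*0)) = Z*(Z + 0*(1 + 0)) = Z*(Z + 0*1) = Z*(Z + 0) = Z*Z = Z**2)
U*a(7) + 20383 = 5*7**2 + 20383 = 5*49 + 20383 = 245 + 20383 = 20628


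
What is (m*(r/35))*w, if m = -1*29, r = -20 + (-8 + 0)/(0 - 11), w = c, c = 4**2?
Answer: 98368/385 ≈ 255.50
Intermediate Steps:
c = 16
w = 16
r = -212/11 (r = -20 - 8/(-11) = -20 - 8*(-1/11) = -20 + 8/11 = -212/11 ≈ -19.273)
m = -29
(m*(r/35))*w = -(-6148)/(11*35)*16 = -29*(-212/385)*16 = (6148/385)*16 = 98368/385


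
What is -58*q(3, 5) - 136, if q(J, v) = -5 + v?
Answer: -136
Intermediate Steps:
-58*q(3, 5) - 136 = -58*(-5 + 5) - 136 = -58*0 - 136 = 0 - 136 = -136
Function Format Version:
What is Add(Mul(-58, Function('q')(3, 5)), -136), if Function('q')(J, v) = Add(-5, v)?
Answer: -136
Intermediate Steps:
Add(Mul(-58, Function('q')(3, 5)), -136) = Add(Mul(-58, Add(-5, 5)), -136) = Add(Mul(-58, 0), -136) = Add(0, -136) = -136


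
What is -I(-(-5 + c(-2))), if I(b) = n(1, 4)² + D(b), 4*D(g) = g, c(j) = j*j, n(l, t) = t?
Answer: -65/4 ≈ -16.250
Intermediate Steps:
c(j) = j²
D(g) = g/4
I(b) = 16 + b/4 (I(b) = 4² + b/4 = 16 + b/4)
-I(-(-5 + c(-2))) = -(16 + (-(-5 + (-2)²))/4) = -(16 + (-(-5 + 4))/4) = -(16 + (-1*(-1))/4) = -(16 + (¼)*1) = -(16 + ¼) = -1*65/4 = -65/4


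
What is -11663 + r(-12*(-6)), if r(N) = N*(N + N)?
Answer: -1295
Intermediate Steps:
r(N) = 2*N² (r(N) = N*(2*N) = 2*N²)
-11663 + r(-12*(-6)) = -11663 + 2*(-12*(-6))² = -11663 + 2*72² = -11663 + 2*5184 = -11663 + 10368 = -1295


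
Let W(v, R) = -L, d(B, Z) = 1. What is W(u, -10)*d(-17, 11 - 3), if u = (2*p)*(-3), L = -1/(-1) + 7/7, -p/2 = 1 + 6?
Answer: -2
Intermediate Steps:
p = -14 (p = -2*(1 + 6) = -2*7 = -14)
L = 2 (L = -1*(-1) + 7*(⅐) = 1 + 1 = 2)
u = 84 (u = (2*(-14))*(-3) = -28*(-3) = 84)
W(v, R) = -2 (W(v, R) = -1*2 = -2)
W(u, -10)*d(-17, 11 - 3) = -2*1 = -2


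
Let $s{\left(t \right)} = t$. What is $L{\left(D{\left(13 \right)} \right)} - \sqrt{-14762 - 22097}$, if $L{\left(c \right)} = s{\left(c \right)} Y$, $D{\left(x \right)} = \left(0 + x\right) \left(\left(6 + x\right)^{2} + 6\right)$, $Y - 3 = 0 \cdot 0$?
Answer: $14313 - i \sqrt{36859} \approx 14313.0 - 191.99 i$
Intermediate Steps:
$Y = 3$ ($Y = 3 + 0 \cdot 0 = 3 + 0 = 3$)
$D{\left(x \right)} = x \left(6 + \left(6 + x\right)^{2}\right)$
$L{\left(c \right)} = 3 c$ ($L{\left(c \right)} = c 3 = 3 c$)
$L{\left(D{\left(13 \right)} \right)} - \sqrt{-14762 - 22097} = 3 \cdot 13 \left(6 + \left(6 + 13\right)^{2}\right) - \sqrt{-14762 - 22097} = 3 \cdot 13 \left(6 + 19^{2}\right) - \sqrt{-36859} = 3 \cdot 13 \left(6 + 361\right) - i \sqrt{36859} = 3 \cdot 13 \cdot 367 - i \sqrt{36859} = 3 \cdot 4771 - i \sqrt{36859} = 14313 - i \sqrt{36859}$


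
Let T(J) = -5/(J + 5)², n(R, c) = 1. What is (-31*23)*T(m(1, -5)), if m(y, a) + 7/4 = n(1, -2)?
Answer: 57040/289 ≈ 197.37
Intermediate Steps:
m(y, a) = -¾ (m(y, a) = -7/4 + 1 = -¾)
T(J) = -5/(5 + J)²
(-31*23)*T(m(1, -5)) = (-31*23)*(-5/(5 - ¾)²) = -(-3565)/(17/4)² = -(-3565)*16/289 = -713*(-80/289) = 57040/289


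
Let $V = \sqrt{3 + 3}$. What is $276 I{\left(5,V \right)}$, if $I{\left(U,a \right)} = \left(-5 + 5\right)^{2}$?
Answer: $0$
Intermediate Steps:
$V = \sqrt{6} \approx 2.4495$
$I{\left(U,a \right)} = 0$ ($I{\left(U,a \right)} = 0^{2} = 0$)
$276 I{\left(5,V \right)} = 276 \cdot 0 = 0$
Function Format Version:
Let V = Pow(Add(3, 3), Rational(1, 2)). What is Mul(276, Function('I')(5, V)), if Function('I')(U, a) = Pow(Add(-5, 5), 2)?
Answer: 0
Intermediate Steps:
V = Pow(6, Rational(1, 2)) ≈ 2.4495
Function('I')(U, a) = 0 (Function('I')(U, a) = Pow(0, 2) = 0)
Mul(276, Function('I')(5, V)) = Mul(276, 0) = 0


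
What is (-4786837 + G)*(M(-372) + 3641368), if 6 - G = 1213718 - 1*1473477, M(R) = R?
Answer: -16483051043712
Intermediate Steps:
G = 259765 (G = 6 - (1213718 - 1*1473477) = 6 - (1213718 - 1473477) = 6 - 1*(-259759) = 6 + 259759 = 259765)
(-4786837 + G)*(M(-372) + 3641368) = (-4786837 + 259765)*(-372 + 3641368) = -4527072*3640996 = -16483051043712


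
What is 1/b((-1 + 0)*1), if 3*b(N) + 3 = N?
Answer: -¾ ≈ -0.75000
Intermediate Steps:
b(N) = -1 + N/3
1/b((-1 + 0)*1) = 1/(-1 + ((-1 + 0)*1)/3) = 1/(-1 + (-1*1)/3) = 1/(-1 + (⅓)*(-1)) = 1/(-1 - ⅓) = 1/(-4/3) = -¾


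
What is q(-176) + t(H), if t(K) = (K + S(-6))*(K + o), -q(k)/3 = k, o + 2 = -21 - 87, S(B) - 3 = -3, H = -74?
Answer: 14144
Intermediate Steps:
S(B) = 0 (S(B) = 3 - 3 = 0)
o = -110 (o = -2 + (-21 - 87) = -2 - 108 = -110)
q(k) = -3*k
t(K) = K*(-110 + K) (t(K) = (K + 0)*(K - 110) = K*(-110 + K))
q(-176) + t(H) = -3*(-176) - 74*(-110 - 74) = 528 - 74*(-184) = 528 + 13616 = 14144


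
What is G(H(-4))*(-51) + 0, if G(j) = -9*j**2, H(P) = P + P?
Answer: 29376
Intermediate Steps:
H(P) = 2*P
G(H(-4))*(-51) + 0 = -9*(2*(-4))**2*(-51) + 0 = -9*(-8)**2*(-51) + 0 = -9*64*(-51) + 0 = -576*(-51) + 0 = 29376 + 0 = 29376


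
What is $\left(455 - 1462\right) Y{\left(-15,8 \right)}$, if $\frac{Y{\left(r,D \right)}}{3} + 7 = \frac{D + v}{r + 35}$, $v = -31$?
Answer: $\frac{492423}{20} \approx 24621.0$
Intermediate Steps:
$Y{\left(r,D \right)} = -21 + \frac{3 \left(-31 + D\right)}{35 + r}$ ($Y{\left(r,D \right)} = -21 + 3 \frac{D - 31}{r + 35} = -21 + 3 \frac{-31 + D}{35 + r} = -21 + \frac{3 \left(-31 + D\right)}{35 + r}$)
$\left(455 - 1462\right) Y{\left(-15,8 \right)} = \left(455 - 1462\right) \frac{3 \left(-276 + 8 - -105\right)}{35 - 15} = - 1007 \frac{3 \left(-276 + 8 + 105\right)}{20} = - 1007 \cdot 3 \cdot \frac{1}{20} \left(-163\right) = \left(-1007\right) \left(- \frac{489}{20}\right) = \frac{492423}{20}$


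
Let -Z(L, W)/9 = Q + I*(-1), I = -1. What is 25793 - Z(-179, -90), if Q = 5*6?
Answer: 26072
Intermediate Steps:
Q = 30
Z(L, W) = -279 (Z(L, W) = -9*(30 - 1*(-1)) = -9*(30 + 1) = -9*31 = -279)
25793 - Z(-179, -90) = 25793 - 1*(-279) = 25793 + 279 = 26072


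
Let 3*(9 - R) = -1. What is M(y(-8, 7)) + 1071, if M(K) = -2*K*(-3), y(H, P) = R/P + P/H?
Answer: 4295/4 ≈ 1073.8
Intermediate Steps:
R = 28/3 (R = 9 - 1/3*(-1) = 9 + 1/3 = 28/3 ≈ 9.3333)
y(H, P) = 28/(3*P) + P/H
M(K) = 6*K
M(y(-8, 7)) + 1071 = 6*((28/3)/7 + 7/(-8)) + 1071 = 6*((28/3)*(1/7) + 7*(-1/8)) + 1071 = 6*(4/3 - 7/8) + 1071 = 6*(11/24) + 1071 = 11/4 + 1071 = 4295/4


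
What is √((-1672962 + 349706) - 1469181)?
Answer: I*√2792437 ≈ 1671.1*I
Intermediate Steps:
√((-1672962 + 349706) - 1469181) = √(-1323256 - 1469181) = √(-2792437) = I*√2792437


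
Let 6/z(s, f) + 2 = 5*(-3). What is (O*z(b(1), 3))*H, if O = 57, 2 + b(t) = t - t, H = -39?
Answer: 13338/17 ≈ 784.59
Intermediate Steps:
b(t) = -2 (b(t) = -2 + (t - t) = -2 + 0 = -2)
z(s, f) = -6/17 (z(s, f) = 6/(-2 + 5*(-3)) = 6/(-2 - 15) = 6/(-17) = 6*(-1/17) = -6/17)
(O*z(b(1), 3))*H = (57*(-6/17))*(-39) = -342/17*(-39) = 13338/17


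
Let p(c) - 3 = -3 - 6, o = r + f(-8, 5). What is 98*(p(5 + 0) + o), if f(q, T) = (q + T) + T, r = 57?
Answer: 5194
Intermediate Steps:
f(q, T) = q + 2*T (f(q, T) = (T + q) + T = q + 2*T)
o = 59 (o = 57 + (-8 + 2*5) = 57 + (-8 + 10) = 57 + 2 = 59)
p(c) = -6 (p(c) = 3 + (-3 - 6) = 3 - 9 = -6)
98*(p(5 + 0) + o) = 98*(-6 + 59) = 98*53 = 5194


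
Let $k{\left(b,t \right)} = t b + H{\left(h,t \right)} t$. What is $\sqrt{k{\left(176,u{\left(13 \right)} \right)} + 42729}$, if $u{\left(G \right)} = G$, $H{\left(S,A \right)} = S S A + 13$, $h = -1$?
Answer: $\sqrt{45355} \approx 212.97$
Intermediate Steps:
$H{\left(S,A \right)} = 13 + A S^{2}$ ($H{\left(S,A \right)} = S^{2} A + 13 = A S^{2} + 13 = 13 + A S^{2}$)
$k{\left(b,t \right)} = b t + t \left(13 + t\right)$ ($k{\left(b,t \right)} = t b + \left(13 + t \left(-1\right)^{2}\right) t = b t + \left(13 + t 1\right) t = b t + \left(13 + t\right) t = b t + t \left(13 + t\right)$)
$\sqrt{k{\left(176,u{\left(13 \right)} \right)} + 42729} = \sqrt{13 \left(13 + 176 + 13\right) + 42729} = \sqrt{13 \cdot 202 + 42729} = \sqrt{2626 + 42729} = \sqrt{45355}$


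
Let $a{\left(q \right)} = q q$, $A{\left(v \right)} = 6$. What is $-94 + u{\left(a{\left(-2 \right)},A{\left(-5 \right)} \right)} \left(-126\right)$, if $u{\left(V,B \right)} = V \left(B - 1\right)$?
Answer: $-2614$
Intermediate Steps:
$a{\left(q \right)} = q^{2}$
$u{\left(V,B \right)} = V \left(-1 + B\right)$
$-94 + u{\left(a{\left(-2 \right)},A{\left(-5 \right)} \right)} \left(-126\right) = -94 + \left(-2\right)^{2} \left(-1 + 6\right) \left(-126\right) = -94 + 4 \cdot 5 \left(-126\right) = -94 + 20 \left(-126\right) = -94 - 2520 = -2614$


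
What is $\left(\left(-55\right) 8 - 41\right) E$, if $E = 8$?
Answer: $-3848$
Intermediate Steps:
$\left(\left(-55\right) 8 - 41\right) E = \left(\left(-55\right) 8 - 41\right) 8 = \left(-440 - 41\right) 8 = \left(-481\right) 8 = -3848$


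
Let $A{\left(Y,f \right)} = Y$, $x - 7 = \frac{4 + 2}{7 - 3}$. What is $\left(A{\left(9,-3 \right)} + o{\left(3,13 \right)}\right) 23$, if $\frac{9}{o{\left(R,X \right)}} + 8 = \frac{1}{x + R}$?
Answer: $\frac{32913}{182} \approx 180.84$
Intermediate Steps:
$x = \frac{17}{2}$ ($x = 7 + \frac{4 + 2}{7 - 3} = 7 + \frac{6}{4} = 7 + 6 \cdot \frac{1}{4} = 7 + \frac{3}{2} = \frac{17}{2} \approx 8.5$)
$o{\left(R,X \right)} = \frac{9}{-8 + \frac{1}{\frac{17}{2} + R}}$
$\left(A{\left(9,-3 \right)} + o{\left(3,13 \right)}\right) 23 = \left(9 + \frac{9 \left(-17 - 6\right)}{2 \left(67 + 8 \cdot 3\right)}\right) 23 = \left(9 + \frac{9 \left(-17 - 6\right)}{2 \left(67 + 24\right)}\right) 23 = \left(9 + \frac{9}{2} \cdot \frac{1}{91} \left(-23\right)\right) 23 = \left(9 - \frac{207}{182}\right) 23 = \frac{1431}{182} \cdot 23 = \frac{32913}{182}$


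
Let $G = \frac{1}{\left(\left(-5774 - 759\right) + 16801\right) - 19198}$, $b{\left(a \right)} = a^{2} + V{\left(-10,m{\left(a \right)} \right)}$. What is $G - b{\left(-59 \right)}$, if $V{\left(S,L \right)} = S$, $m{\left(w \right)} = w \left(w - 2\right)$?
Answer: $- \frac{30996031}{8930} \approx -3471.0$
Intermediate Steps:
$m{\left(w \right)} = w \left(-2 + w\right)$
$b{\left(a \right)} = -10 + a^{2}$ ($b{\left(a \right)} = a^{2} - 10 = -10 + a^{2}$)
$G = - \frac{1}{8930}$ ($G = \frac{1}{\left(-6533 + 16801\right) - 19198} = \frac{1}{10268 - 19198} = \frac{1}{-8930} = - \frac{1}{8930} \approx -0.00011198$)
$G - b{\left(-59 \right)} = - \frac{1}{8930} - \left(-10 + \left(-59\right)^{2}\right) = - \frac{1}{8930} - \left(-10 + 3481\right) = - \frac{1}{8930} - 3471 = - \frac{30996031}{8930}$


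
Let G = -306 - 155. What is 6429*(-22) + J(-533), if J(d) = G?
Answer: -141899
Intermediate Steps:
G = -461
J(d) = -461
6429*(-22) + J(-533) = 6429*(-22) - 461 = -141438 - 461 = -141899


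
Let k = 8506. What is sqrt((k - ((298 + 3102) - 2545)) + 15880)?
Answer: sqrt(23531) ≈ 153.40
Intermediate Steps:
sqrt((k - ((298 + 3102) - 2545)) + 15880) = sqrt((8506 - ((298 + 3102) - 2545)) + 15880) = sqrt((8506 - (3400 - 2545)) + 15880) = sqrt((8506 - 1*855) + 15880) = sqrt((8506 - 855) + 15880) = sqrt(7651 + 15880) = sqrt(23531)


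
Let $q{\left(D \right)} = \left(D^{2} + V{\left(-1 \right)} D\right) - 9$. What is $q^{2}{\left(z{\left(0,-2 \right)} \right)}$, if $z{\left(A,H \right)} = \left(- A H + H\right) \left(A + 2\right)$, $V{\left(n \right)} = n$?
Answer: $121$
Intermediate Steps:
$z{\left(A,H \right)} = \left(2 + A\right) \left(H - A H\right)$ ($z{\left(A,H \right)} = \left(- A H + H\right) \left(2 + A\right) = \left(H - A H\right) \left(2 + A\right) = \left(2 + A\right) \left(H - A H\right)$)
$q{\left(D \right)} = -9 + D^{2} - D$ ($q{\left(D \right)} = \left(D^{2} - D\right) - 9 = -9 + D^{2} - D$)
$q^{2}{\left(z{\left(0,-2 \right)} \right)} = \left(-9 + \left(- 2 \left(2 - 0 - 0^{2}\right)\right)^{2} - - 2 \left(2 - 0 - 0^{2}\right)\right)^{2} = \left(-9 + \left(- 2 \left(2 + 0 - 0\right)\right)^{2} - - 2 \left(2 + 0 - 0\right)\right)^{2} = \left(-9 + \left(- 2 \left(2 + 0 + 0\right)\right)^{2} - - 2 \left(2 + 0 + 0\right)\right)^{2} = \left(-9 + \left(\left(-2\right) 2\right)^{2} - \left(-2\right) 2\right)^{2} = \left(-9 + \left(-4\right)^{2} - -4\right)^{2} = \left(-9 + 16 + 4\right)^{2} = 11^{2} = 121$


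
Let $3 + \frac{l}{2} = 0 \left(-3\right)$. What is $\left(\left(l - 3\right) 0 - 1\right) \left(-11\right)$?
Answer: $11$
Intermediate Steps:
$l = -6$ ($l = -6 + 2 \cdot 0 \left(-3\right) = -6 + 2 \cdot 0 = -6 + 0 = -6$)
$\left(\left(l - 3\right) 0 - 1\right) \left(-11\right) = \left(\left(-6 - 3\right) 0 - 1\right) \left(-11\right) = \left(\left(-9\right) 0 - 1\right) \left(-11\right) = \left(0 - 1\right) \left(-11\right) = \left(-1\right) \left(-11\right) = 11$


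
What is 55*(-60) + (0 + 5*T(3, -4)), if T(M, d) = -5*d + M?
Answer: -3185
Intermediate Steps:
T(M, d) = M - 5*d
55*(-60) + (0 + 5*T(3, -4)) = 55*(-60) + (0 + 5*(3 - 5*(-4))) = -3300 + (0 + 5*(3 + 20)) = -3300 + (0 + 5*23) = -3300 + (0 + 115) = -3300 + 115 = -3185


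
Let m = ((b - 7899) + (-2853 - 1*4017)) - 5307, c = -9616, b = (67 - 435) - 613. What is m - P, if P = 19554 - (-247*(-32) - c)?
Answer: -23091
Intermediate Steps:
b = -981 (b = -368 - 613 = -981)
P = 2034 (P = 19554 - (-247*(-32) - 1*(-9616)) = 19554 - (7904 + 9616) = 19554 - 1*17520 = 19554 - 17520 = 2034)
m = -21057 (m = ((-981 - 7899) + (-2853 - 1*4017)) - 5307 = (-8880 + (-2853 - 4017)) - 5307 = (-8880 - 6870) - 5307 = -15750 - 5307 = -21057)
m - P = -21057 - 1*2034 = -21057 - 2034 = -23091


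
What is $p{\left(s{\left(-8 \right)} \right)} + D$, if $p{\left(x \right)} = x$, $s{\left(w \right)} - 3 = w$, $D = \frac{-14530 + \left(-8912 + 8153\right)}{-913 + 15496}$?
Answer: $- \frac{88204}{14583} \approx -6.0484$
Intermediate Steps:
$D = - \frac{15289}{14583}$ ($D = \frac{-14530 - 759}{14583} = \left(-15289\right) \frac{1}{14583} = - \frac{15289}{14583} \approx -1.0484$)
$s{\left(w \right)} = 3 + w$
$p{\left(s{\left(-8 \right)} \right)} + D = \left(3 - 8\right) - \frac{15289}{14583} = -5 - \frac{15289}{14583} = - \frac{88204}{14583}$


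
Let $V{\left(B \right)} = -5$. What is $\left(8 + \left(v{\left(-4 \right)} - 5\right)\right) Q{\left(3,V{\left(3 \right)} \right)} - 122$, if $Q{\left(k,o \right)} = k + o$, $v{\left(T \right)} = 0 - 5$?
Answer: $-118$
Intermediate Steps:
$v{\left(T \right)} = -5$
$\left(8 + \left(v{\left(-4 \right)} - 5\right)\right) Q{\left(3,V{\left(3 \right)} \right)} - 122 = \left(8 - 10\right) \left(3 - 5\right) - 122 = \left(8 - 10\right) \left(-2\right) - 122 = \left(-2\right) \left(-2\right) - 122 = 4 - 122 = -118$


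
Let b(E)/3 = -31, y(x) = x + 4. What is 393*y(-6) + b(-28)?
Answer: -879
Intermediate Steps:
y(x) = 4 + x
b(E) = -93 (b(E) = 3*(-31) = -93)
393*y(-6) + b(-28) = 393*(4 - 6) - 93 = 393*(-2) - 93 = -786 - 93 = -879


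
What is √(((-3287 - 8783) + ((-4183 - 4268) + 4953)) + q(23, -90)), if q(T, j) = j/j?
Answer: I*√15567 ≈ 124.77*I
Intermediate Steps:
q(T, j) = 1
√(((-3287 - 8783) + ((-4183 - 4268) + 4953)) + q(23, -90)) = √(((-3287 - 8783) + ((-4183 - 4268) + 4953)) + 1) = √((-12070 + (-8451 + 4953)) + 1) = √((-12070 - 3498) + 1) = √(-15568 + 1) = √(-15567) = I*√15567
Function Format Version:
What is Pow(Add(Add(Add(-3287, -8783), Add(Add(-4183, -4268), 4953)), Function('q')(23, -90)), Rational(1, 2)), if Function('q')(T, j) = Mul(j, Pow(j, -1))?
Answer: Mul(I, Pow(15567, Rational(1, 2))) ≈ Mul(124.77, I)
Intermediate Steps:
Function('q')(T, j) = 1
Pow(Add(Add(Add(-3287, -8783), Add(Add(-4183, -4268), 4953)), Function('q')(23, -90)), Rational(1, 2)) = Pow(Add(Add(Add(-3287, -8783), Add(Add(-4183, -4268), 4953)), 1), Rational(1, 2)) = Pow(Add(Add(-12070, Add(-8451, 4953)), 1), Rational(1, 2)) = Pow(Add(Add(-12070, -3498), 1), Rational(1, 2)) = Pow(Add(-15568, 1), Rational(1, 2)) = Pow(-15567, Rational(1, 2)) = Mul(I, Pow(15567, Rational(1, 2)))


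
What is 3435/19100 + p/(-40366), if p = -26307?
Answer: 64112091/77099060 ≈ 0.83155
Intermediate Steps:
3435/19100 + p/(-40366) = 3435/19100 - 26307/(-40366) = 3435*(1/19100) - 26307*(-1/40366) = 687/3820 + 26307/40366 = 64112091/77099060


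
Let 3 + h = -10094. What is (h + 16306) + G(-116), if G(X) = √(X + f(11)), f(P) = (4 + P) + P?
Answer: 6209 + 3*I*√10 ≈ 6209.0 + 9.4868*I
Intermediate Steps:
h = -10097 (h = -3 - 10094 = -10097)
f(P) = 4 + 2*P
G(X) = √(26 + X) (G(X) = √(X + (4 + 2*11)) = √(X + (4 + 22)) = √(X + 26) = √(26 + X))
(h + 16306) + G(-116) = (-10097 + 16306) + √(26 - 116) = 6209 + √(-90) = 6209 + 3*I*√10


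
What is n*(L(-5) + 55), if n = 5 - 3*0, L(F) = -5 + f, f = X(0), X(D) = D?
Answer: 250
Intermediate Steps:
f = 0
L(F) = -5 (L(F) = -5 + 0 = -5)
n = 5 (n = 5 + 0 = 5)
n*(L(-5) + 55) = 5*(-5 + 55) = 5*50 = 250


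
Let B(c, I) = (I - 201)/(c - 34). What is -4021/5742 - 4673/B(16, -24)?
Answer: -53765257/143550 ≈ -374.54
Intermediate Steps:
B(c, I) = (-201 + I)/(-34 + c)
-4021/5742 - 4673/B(16, -24) = -4021/5742 - 4673*(-34 + 16)/(-201 - 24) = -4021*1/5742 - 4673/(-225/(-18)) = -4021/5742 - 4673/((-1/18*(-225))) = -4021/5742 - 4673/25/2 = -4021/5742 - 4673*2/25 = -4021/5742 - 9346/25 = -53765257/143550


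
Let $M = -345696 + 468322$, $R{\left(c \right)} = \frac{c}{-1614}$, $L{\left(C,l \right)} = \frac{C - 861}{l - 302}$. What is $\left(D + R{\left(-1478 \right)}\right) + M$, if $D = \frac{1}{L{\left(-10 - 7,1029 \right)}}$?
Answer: $\frac{86886223949}{708546} \approx 1.2263 \cdot 10^{5}$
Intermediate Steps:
$L{\left(C,l \right)} = \frac{-861 + C}{-302 + l}$
$R{\left(c \right)} = - \frac{c}{1614}$ ($R{\left(c \right)} = c \left(- \frac{1}{1614}\right) = - \frac{c}{1614}$)
$D = - \frac{727}{878}$ ($D = \frac{1}{\frac{1}{-302 + 1029} \left(-861 - 17\right)} = \frac{1}{\frac{1}{727} \left(-861 - 17\right)} = \frac{1}{\frac{1}{727} \left(-878\right)} = \frac{1}{- \frac{878}{727}} = - \frac{727}{878} \approx -0.82802$)
$M = 122626$
$\left(D + R{\left(-1478 \right)}\right) + M = \left(- \frac{727}{878} - - \frac{739}{807}\right) + 122626 = \left(- \frac{727}{878} + \frac{739}{807}\right) + 122626 = \frac{62153}{708546} + 122626 = \frac{86886223949}{708546}$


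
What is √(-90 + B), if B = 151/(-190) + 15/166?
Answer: 14*I*√28772365/7885 ≈ 9.5239*I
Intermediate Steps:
B = -5554/7885 (B = 151*(-1/190) + 15*(1/166) = -151/190 + 15/166 = -5554/7885 ≈ -0.70438)
√(-90 + B) = √(-90 - 5554/7885) = √(-715204/7885) = 14*I*√28772365/7885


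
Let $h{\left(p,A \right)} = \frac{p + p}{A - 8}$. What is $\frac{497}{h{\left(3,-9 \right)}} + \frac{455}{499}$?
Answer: $- \frac{4213321}{2994} \approx -1407.3$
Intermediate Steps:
$h{\left(p,A \right)} = \frac{2 p}{-8 + A}$ ($h{\left(p,A \right)} = \frac{2 p}{A - 8} = \frac{2 p}{-8 + A}$)
$\frac{497}{h{\left(3,-9 \right)}} + \frac{455}{499} = \frac{497}{2 \cdot 3 \frac{1}{-8 - 9}} + \frac{455}{499} = \frac{497}{2 \cdot 3 \frac{1}{-17}} + 455 \cdot \frac{1}{499} = \frac{497}{2 \cdot 3 \left(- \frac{1}{17}\right)} + \frac{455}{499} = \frac{497}{- \frac{6}{17}} + \frac{455}{499} = 497 \left(- \frac{17}{6}\right) + \frac{455}{499} = - \frac{8449}{6} + \frac{455}{499} = - \frac{4213321}{2994}$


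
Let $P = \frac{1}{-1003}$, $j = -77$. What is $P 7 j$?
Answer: $\frac{539}{1003} \approx 0.53739$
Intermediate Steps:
$P = - \frac{1}{1003} \approx -0.00099701$
$P 7 j = \left(- \frac{1}{1003}\right) 7 \left(-77\right) = \left(- \frac{7}{1003}\right) \left(-77\right) = \frac{539}{1003}$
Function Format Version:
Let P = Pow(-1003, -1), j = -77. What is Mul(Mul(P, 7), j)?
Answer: Rational(539, 1003) ≈ 0.53739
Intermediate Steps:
P = Rational(-1, 1003) ≈ -0.00099701
Mul(Mul(P, 7), j) = Mul(Mul(Rational(-1, 1003), 7), -77) = Mul(Rational(-7, 1003), -77) = Rational(539, 1003)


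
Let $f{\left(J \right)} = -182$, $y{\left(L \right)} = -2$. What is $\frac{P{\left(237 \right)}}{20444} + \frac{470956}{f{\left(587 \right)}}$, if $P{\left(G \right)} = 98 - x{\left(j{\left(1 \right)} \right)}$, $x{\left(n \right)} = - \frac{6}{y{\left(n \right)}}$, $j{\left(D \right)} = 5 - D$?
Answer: $- \frac{253373873}{97916} \approx -2587.7$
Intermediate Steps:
$x{\left(n \right)} = 3$ ($x{\left(n \right)} = - \frac{6}{-2} = \left(-6\right) \left(- \frac{1}{2}\right) = 3$)
$P{\left(G \right)} = 95$ ($P{\left(G \right)} = 98 - 3 = 95$)
$\frac{P{\left(237 \right)}}{20444} + \frac{470956}{f{\left(587 \right)}} = \frac{95}{20444} + \frac{470956}{-182} = 95 \cdot \frac{1}{20444} + 470956 \left(- \frac{1}{182}\right) = \frac{5}{1076} - \frac{235478}{91} = - \frac{253373873}{97916}$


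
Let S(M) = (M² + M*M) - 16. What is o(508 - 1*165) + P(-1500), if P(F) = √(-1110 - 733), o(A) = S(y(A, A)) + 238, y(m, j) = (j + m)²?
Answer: 442921190654 + I*√1843 ≈ 4.4292e+11 + 42.93*I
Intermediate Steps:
S(M) = -16 + 2*M² (S(M) = (M² + M²) - 16 = 2*M² - 16 = -16 + 2*M²)
o(A) = 222 + 32*A⁴ (o(A) = (-16 + 2*((A + A)²)²) + 238 = (-16 + 2*((2*A)²)²) + 238 = (-16 + 2*(4*A²)²) + 238 = (-16 + 2*(16*A⁴)) + 238 = (-16 + 32*A⁴) + 238 = 222 + 32*A⁴)
P(F) = I*√1843 (P(F) = √(-1843) = I*√1843)
o(508 - 1*165) + P(-1500) = (222 + 32*(508 - 1*165)⁴) + I*√1843 = (222 + 32*(508 - 165)⁴) + I*√1843 = (222 + 32*343⁴) + I*√1843 = (222 + 32*13841287201) + I*√1843 = (222 + 442921190432) + I*√1843 = 442921190654 + I*√1843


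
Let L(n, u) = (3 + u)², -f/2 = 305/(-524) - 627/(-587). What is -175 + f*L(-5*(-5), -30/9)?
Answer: -242375063/1384146 ≈ -175.11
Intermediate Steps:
f = -149513/153794 (f = -2*(305/(-524) - 627/(-587)) = -2*(305*(-1/524) - 627*(-1/587)) = -2*(-305/524 + 627/587) = -2*149513/307588 = -149513/153794 ≈ -0.97216)
-175 + f*L(-5*(-5), -30/9) = -175 - 149513*(3 - 30/9)²/153794 = -175 - 149513*(3 - 30*⅑)²/153794 = -175 - 149513*(3 - 10/3)²/153794 = -175 - 149513*(-⅓)²/153794 = -175 - 149513/153794*⅑ = -175 - 149513/1384146 = -242375063/1384146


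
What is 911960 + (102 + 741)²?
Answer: 1622609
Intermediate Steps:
911960 + (102 + 741)² = 911960 + 843² = 911960 + 710649 = 1622609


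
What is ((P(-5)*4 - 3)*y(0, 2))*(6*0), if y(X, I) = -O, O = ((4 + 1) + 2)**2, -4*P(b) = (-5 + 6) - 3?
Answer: 0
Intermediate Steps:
P(b) = 1/2 (P(b) = -((-5 + 6) - 3)/4 = -(1 - 3)/4 = -1/4*(-2) = 1/2)
O = 49 (O = (5 + 2)**2 = 7**2 = 49)
y(X, I) = -49 (y(X, I) = -1*49 = -49)
((P(-5)*4 - 3)*y(0, 2))*(6*0) = (((1/2)*4 - 3)*(-49))*(6*0) = ((2 - 3)*(-49))*0 = -1*(-49)*0 = 49*0 = 0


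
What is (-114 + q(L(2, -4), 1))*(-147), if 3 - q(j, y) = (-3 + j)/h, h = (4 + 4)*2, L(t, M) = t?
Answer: 260925/16 ≈ 16308.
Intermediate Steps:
h = 16 (h = 8*2 = 16)
q(j, y) = 51/16 - j/16 (q(j, y) = 3 - (-3 + j)/16 = 3 - (-3/16 + j/16) = 3 + (3/16 - j/16) = 51/16 - j/16)
(-114 + q(L(2, -4), 1))*(-147) = (-114 + (51/16 - 1/16*2))*(-147) = (-114 + (51/16 - 1/8))*(-147) = (-114 + 49/16)*(-147) = -1775/16*(-147) = 260925/16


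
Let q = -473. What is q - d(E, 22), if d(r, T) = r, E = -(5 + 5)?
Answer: -463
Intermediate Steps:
E = -10 (E = -1*10 = -10)
q - d(E, 22) = -473 - 1*(-10) = -473 + 10 = -463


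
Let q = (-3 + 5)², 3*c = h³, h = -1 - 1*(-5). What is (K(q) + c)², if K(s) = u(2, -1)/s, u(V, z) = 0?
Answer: 4096/9 ≈ 455.11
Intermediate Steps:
h = 4 (h = -1 + 5 = 4)
c = 64/3 (c = (⅓)*4³ = (⅓)*64 = 64/3 ≈ 21.333)
q = 4 (q = 2² = 4)
K(s) = 0 (K(s) = 0/s = 0)
(K(q) + c)² = (0 + 64/3)² = (64/3)² = 4096/9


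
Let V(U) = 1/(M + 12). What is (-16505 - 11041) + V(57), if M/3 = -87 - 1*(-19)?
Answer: -5288833/192 ≈ -27546.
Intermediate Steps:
M = -204 (M = 3*(-87 - 1*(-19)) = 3*(-87 + 19) = 3*(-68) = -204)
V(U) = -1/192 (V(U) = 1/(-204 + 12) = 1/(-192) = -1/192)
(-16505 - 11041) + V(57) = (-16505 - 11041) - 1/192 = -27546 - 1/192 = -5288833/192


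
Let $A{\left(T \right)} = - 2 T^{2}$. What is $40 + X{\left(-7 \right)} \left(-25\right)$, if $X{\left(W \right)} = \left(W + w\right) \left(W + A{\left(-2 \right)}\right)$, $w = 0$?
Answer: $-2585$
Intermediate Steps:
$X{\left(W \right)} = W \left(-8 + W\right)$ ($X{\left(W \right)} = \left(W + 0\right) \left(W - 2 \left(-2\right)^{2}\right) = W \left(W - 8\right) = W \left(-8 + W\right)$)
$40 + X{\left(-7 \right)} \left(-25\right) = 40 + - 7 \left(-8 - 7\right) \left(-25\right) = 40 + \left(-7\right) \left(-15\right) \left(-25\right) = 40 + 105 \left(-25\right) = 40 - 2625 = -2585$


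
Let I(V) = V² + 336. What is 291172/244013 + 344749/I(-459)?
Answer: 20795068523/7355841603 ≈ 2.8270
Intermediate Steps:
I(V) = 336 + V²
291172/244013 + 344749/I(-459) = 291172/244013 + 344749/(336 + (-459)²) = 291172*(1/244013) + 344749/(336 + 210681) = 41596/34859 + 344749/211017 = 20795068523/7355841603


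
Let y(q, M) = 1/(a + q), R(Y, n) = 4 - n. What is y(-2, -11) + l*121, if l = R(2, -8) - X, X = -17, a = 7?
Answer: 17546/5 ≈ 3509.2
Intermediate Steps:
y(q, M) = 1/(7 + q)
l = 29 (l = (4 - 1*(-8)) - 1*(-17) = (4 + 8) + 17 = 12 + 17 = 29)
y(-2, -11) + l*121 = 1/(7 - 2) + 29*121 = 1/5 + 3509 = 17546/5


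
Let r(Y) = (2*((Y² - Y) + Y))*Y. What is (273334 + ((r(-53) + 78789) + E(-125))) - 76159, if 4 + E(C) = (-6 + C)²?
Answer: -4633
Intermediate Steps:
r(Y) = 2*Y³ (r(Y) = (2*Y²)*Y = 2*Y³)
E(C) = -4 + (-6 + C)²
(273334 + ((r(-53) + 78789) + E(-125))) - 76159 = (273334 + ((2*(-53)³ + 78789) + (-4 + (-6 - 125)²))) - 76159 = (273334 + ((2*(-148877) + 78789) + (-4 + (-131)²))) - 76159 = (273334 + ((-297754 + 78789) + (-4 + 17161))) - 76159 = (273334 + (-218965 + 17157)) - 76159 = (273334 - 201808) - 76159 = 71526 - 76159 = -4633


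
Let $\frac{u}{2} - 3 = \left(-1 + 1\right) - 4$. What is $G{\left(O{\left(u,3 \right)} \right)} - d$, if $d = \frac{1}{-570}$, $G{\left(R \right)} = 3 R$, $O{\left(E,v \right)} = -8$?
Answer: $- \frac{13679}{570} \approx -23.998$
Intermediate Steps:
$u = -2$ ($u = 6 + 2 \left(\left(-1 + 1\right) - 4\right) = 6 + 2 \left(0 - 4\right) = 6 + 2 \left(-4\right) = 6 - 8 = -2$)
$d = - \frac{1}{570} \approx -0.0017544$
$G{\left(O{\left(u,3 \right)} \right)} - d = 3 \left(-8\right) - - \frac{1}{570} = -24 + \frac{1}{570} = - \frac{13679}{570}$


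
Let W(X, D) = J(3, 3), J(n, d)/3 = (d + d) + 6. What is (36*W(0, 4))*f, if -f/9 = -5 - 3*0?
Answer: 58320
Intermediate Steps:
J(n, d) = 18 + 6*d (J(n, d) = 3*((d + d) + 6) = 3*(2*d + 6) = 3*(6 + 2*d) = 18 + 6*d)
W(X, D) = 36 (W(X, D) = 18 + 6*3 = 18 + 18 = 36)
f = 45 (f = -9*(-5 - 3*0) = -9*(-5 + 0) = -9*(-5) = 45)
(36*W(0, 4))*f = (36*36)*45 = 1296*45 = 58320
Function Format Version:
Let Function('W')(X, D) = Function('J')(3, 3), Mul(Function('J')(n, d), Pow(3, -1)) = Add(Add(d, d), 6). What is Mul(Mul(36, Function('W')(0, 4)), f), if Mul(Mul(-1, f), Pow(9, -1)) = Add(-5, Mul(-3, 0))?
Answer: 58320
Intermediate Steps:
Function('J')(n, d) = Add(18, Mul(6, d)) (Function('J')(n, d) = Mul(3, Add(Add(d, d), 6)) = Mul(3, Add(Mul(2, d), 6)) = Mul(3, Add(6, Mul(2, d))) = Add(18, Mul(6, d)))
Function('W')(X, D) = 36 (Function('W')(X, D) = Add(18, Mul(6, 3)) = Add(18, 18) = 36)
f = 45 (f = Mul(-9, Add(-5, Mul(-3, 0))) = Mul(-9, Add(-5, 0)) = Mul(-9, -5) = 45)
Mul(Mul(36, Function('W')(0, 4)), f) = Mul(Mul(36, 36), 45) = Mul(1296, 45) = 58320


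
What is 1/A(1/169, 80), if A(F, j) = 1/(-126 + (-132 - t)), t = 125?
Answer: -383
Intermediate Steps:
A(F, j) = -1/383 (A(F, j) = 1/(-126 + (-132 - 1*125)) = 1/(-126 + (-132 - 125)) = 1/(-126 - 257) = 1/(-383) = -1/383)
1/A(1/169, 80) = 1/(-1/383) = -383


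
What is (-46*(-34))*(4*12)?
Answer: 75072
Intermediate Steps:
(-46*(-34))*(4*12) = 1564*48 = 75072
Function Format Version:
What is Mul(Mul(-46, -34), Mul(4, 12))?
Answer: 75072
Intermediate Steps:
Mul(Mul(-46, -34), Mul(4, 12)) = Mul(1564, 48) = 75072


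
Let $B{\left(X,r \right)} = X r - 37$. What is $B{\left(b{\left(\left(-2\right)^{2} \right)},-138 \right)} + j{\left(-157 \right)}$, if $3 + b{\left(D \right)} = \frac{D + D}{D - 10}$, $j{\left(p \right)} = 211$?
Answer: $772$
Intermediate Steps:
$b{\left(D \right)} = -3 + \frac{2 D}{-10 + D}$ ($b{\left(D \right)} = -3 + \frac{D + D}{D - 10} = -3 + \frac{2 D}{-10 + D}$)
$B{\left(X,r \right)} = -37 + X r$
$B{\left(b{\left(\left(-2\right)^{2} \right)},-138 \right)} + j{\left(-157 \right)} = \left(-37 + \frac{30 - \left(-2\right)^{2}}{-10 + \left(-2\right)^{2}} \left(-138\right)\right) + 211 = \left(-37 + \frac{30 - 4}{-10 + 4} \left(-138\right)\right) + 211 = \left(-37 + \frac{30 - 4}{-6} \left(-138\right)\right) + 211 = \left(-37 + \left(- \frac{1}{6}\right) 26 \left(-138\right)\right) + 211 = \left(-37 - -598\right) + 211 = \left(-37 + 598\right) + 211 = 561 + 211 = 772$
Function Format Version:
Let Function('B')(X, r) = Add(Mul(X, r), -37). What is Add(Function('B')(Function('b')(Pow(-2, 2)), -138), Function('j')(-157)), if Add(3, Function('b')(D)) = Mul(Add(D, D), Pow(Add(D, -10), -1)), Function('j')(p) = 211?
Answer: 772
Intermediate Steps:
Function('b')(D) = Add(-3, Mul(2, D, Pow(Add(-10, D), -1))) (Function('b')(D) = Add(-3, Mul(Add(D, D), Pow(Add(D, -10), -1))) = Add(-3, Mul(Mul(2, D), Pow(Add(-10, D), -1))) = Add(-3, Mul(2, D, Pow(Add(-10, D), -1))))
Function('B')(X, r) = Add(-37, Mul(X, r))
Add(Function('B')(Function('b')(Pow(-2, 2)), -138), Function('j')(-157)) = Add(Add(-37, Mul(Mul(Pow(Add(-10, Pow(-2, 2)), -1), Add(30, Mul(-1, Pow(-2, 2)))), -138)), 211) = Add(Add(-37, Mul(Mul(Pow(Add(-10, 4), -1), Add(30, Mul(-1, 4))), -138)), 211) = Add(Add(-37, Mul(Mul(Pow(-6, -1), Add(30, -4)), -138)), 211) = Add(Add(-37, Mul(Mul(Rational(-1, 6), 26), -138)), 211) = Add(Add(-37, Mul(Rational(-13, 3), -138)), 211) = Add(Add(-37, 598), 211) = Add(561, 211) = 772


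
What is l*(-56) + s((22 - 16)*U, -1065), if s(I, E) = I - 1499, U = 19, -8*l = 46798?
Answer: 326201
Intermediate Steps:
l = -23399/4 (l = -1/8*46798 = -23399/4 ≈ -5849.8)
s(I, E) = -1499 + I
l*(-56) + s((22 - 16)*U, -1065) = -23399/4*(-56) + (-1499 + (22 - 16)*19) = 327586 + (-1499 + 6*19) = 327586 + (-1499 + 114) = 327586 - 1385 = 326201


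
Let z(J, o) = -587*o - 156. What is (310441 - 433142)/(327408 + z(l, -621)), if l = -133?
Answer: -122701/691779 ≈ -0.17737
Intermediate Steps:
z(J, o) = -156 - 587*o
(310441 - 433142)/(327408 + z(l, -621)) = (310441 - 433142)/(327408 + (-156 - 587*(-621))) = -122701/(327408 + (-156 + 364527)) = -122701/(327408 + 364371) = -122701/691779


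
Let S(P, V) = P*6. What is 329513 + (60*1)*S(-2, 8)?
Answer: 328793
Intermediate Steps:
S(P, V) = 6*P
329513 + (60*1)*S(-2, 8) = 329513 + (60*1)*(6*(-2)) = 329513 + 60*(-12) = 329513 - 720 = 328793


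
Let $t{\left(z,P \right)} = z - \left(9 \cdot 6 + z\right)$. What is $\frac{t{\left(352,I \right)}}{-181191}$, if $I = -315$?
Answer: $\frac{18}{60397} \approx 0.00029803$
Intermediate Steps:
$t{\left(z,P \right)} = -54$ ($t{\left(z,P \right)} = z - \left(54 + z\right) = -54$)
$\frac{t{\left(352,I \right)}}{-181191} = - \frac{54}{-181191} = \left(-54\right) \left(- \frac{1}{181191}\right) = \frac{18}{60397}$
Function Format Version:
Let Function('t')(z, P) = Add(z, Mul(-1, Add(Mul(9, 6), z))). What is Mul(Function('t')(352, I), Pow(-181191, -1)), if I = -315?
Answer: Rational(18, 60397) ≈ 0.00029803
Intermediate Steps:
Function('t')(z, P) = -54 (Function('t')(z, P) = Add(z, Mul(-1, Add(54, z))) = Add(z, Add(-54, Mul(-1, z))) = -54)
Mul(Function('t')(352, I), Pow(-181191, -1)) = Mul(-54, Pow(-181191, -1)) = Mul(-54, Rational(-1, 181191)) = Rational(18, 60397)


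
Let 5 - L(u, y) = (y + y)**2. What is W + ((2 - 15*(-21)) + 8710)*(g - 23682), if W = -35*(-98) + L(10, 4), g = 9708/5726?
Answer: -611991268051/2863 ≈ -2.1376e+8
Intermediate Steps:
g = 4854/2863 (g = 9708*(1/5726) = 4854/2863 ≈ 1.6954)
L(u, y) = 5 - 4*y**2 (L(u, y) = 5 - (y + y)**2 = 5 - (2*y)**2 = 5 - 4*y**2)
W = 3371 (W = -35*(-98) + (5 - 4*4**2) = 3430 + (5 - 4*16) = 3430 + (5 - 64) = 3430 - 59 = 3371)
W + ((2 - 15*(-21)) + 8710)*(g - 23682) = 3371 + ((2 - 15*(-21)) + 8710)*(4854/2863 - 23682) = 3371 + ((2 + 315) + 8710)*(-67796712/2863) = 3371 + (317 + 8710)*(-67796712/2863) = 3371 + 9027*(-67796712/2863) = 3371 - 612000919224/2863 = -611991268051/2863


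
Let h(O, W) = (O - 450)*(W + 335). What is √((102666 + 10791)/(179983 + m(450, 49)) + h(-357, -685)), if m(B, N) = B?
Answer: √9195481733654931/180433 ≈ 531.46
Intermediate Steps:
h(O, W) = (-450 + O)*(335 + W)
√((102666 + 10791)/(179983 + m(450, 49)) + h(-357, -685)) = √((102666 + 10791)/(179983 + 450) + (-150750 - 450*(-685) + 335*(-357) - 357*(-685))) = √(113457/180433 + (-150750 + 308250 - 119595 + 244545)) = √(113457*(1/180433) + 282450) = √(113457/180433 + 282450) = √(50963414307/180433) = √9195481733654931/180433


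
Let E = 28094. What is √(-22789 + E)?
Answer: √5305 ≈ 72.835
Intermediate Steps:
√(-22789 + E) = √(-22789 + 28094) = √5305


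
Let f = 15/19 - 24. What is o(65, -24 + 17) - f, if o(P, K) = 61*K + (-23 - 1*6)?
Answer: -8223/19 ≈ -432.79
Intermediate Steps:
o(P, K) = -29 + 61*K (o(P, K) = 61*K + (-23 - 6) = 61*K - 29 = -29 + 61*K)
f = -441/19 (f = (1/19)*15 - 24 = 15/19 - 24 = -441/19 ≈ -23.211)
o(65, -24 + 17) - f = (-29 + 61*(-24 + 17)) - 1*(-441/19) = (-29 + 61*(-7)) + 441/19 = (-29 - 427) + 441/19 = -456 + 441/19 = -8223/19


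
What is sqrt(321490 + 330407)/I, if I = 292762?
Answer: 3*sqrt(72433)/292762 ≈ 0.0027579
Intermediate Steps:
sqrt(321490 + 330407)/I = sqrt(321490 + 330407)/292762 = sqrt(651897)*(1/292762) = (3*sqrt(72433))*(1/292762) = 3*sqrt(72433)/292762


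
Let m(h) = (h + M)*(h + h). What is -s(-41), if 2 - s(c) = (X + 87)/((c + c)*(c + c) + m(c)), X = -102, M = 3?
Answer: -1313/656 ≈ -2.0015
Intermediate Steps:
m(h) = 2*h*(3 + h) (m(h) = (h + 3)*(h + h) = (3 + h)*(2*h) = 2*h*(3 + h))
s(c) = 2 + 15/(4*c² + 2*c*(3 + c)) (s(c) = 2 - (-102 + 87)/((c + c)*(c + c) + 2*c*(3 + c)) = 2 - (-15)/((2*c)*(2*c) + 2*c*(3 + c)) = 2 - (-15)/(4*c² + 2*c*(3 + c)) = 2 + 15/(4*c² + 2*c*(3 + c)))
-s(-41) = -(5 + 4*(-41) + 4*(-41)²)/(2*(-41)*(1 - 41)) = -(-1)*(5 - 164 + 4*1681)/(2*41*(-40)) = -(-1)*(-1)*(5 - 164 + 6724)/(2*41*40) = -(-1)*(-1)*6565/(2*41*40) = -1*1313/656 = -1313/656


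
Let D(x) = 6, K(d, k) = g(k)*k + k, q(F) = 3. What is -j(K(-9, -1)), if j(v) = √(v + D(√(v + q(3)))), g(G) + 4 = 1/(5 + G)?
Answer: -√35/2 ≈ -2.9580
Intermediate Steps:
g(G) = -4 + 1/(5 + G)
K(d, k) = k + k*(-19 - 4*k)/(5 + k) (K(d, k) = ((-19 - 4*k)/(5 + k))*k + k = k*(-19 - 4*k)/(5 + k) + k = k + k*(-19 - 4*k)/(5 + k))
j(v) = √(6 + v) (j(v) = √(v + 6) = √(6 + v))
-j(K(-9, -1)) = -√(6 - (-14 - 3*(-1))/(5 - 1)) = -√(6 - 1*(-14 + 3)/4) = -√(6 - 1*¼*(-11)) = -√(6 + 11/4) = -√(35/4) = -√35/2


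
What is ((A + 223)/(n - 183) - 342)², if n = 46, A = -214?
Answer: 2196140769/18769 ≈ 1.1701e+5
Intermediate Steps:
((A + 223)/(n - 183) - 342)² = ((-214 + 223)/(46 - 183) - 342)² = (9/(-137) - 342)² = (9*(-1/137) - 342)² = (-9/137 - 342)² = (-46863/137)² = 2196140769/18769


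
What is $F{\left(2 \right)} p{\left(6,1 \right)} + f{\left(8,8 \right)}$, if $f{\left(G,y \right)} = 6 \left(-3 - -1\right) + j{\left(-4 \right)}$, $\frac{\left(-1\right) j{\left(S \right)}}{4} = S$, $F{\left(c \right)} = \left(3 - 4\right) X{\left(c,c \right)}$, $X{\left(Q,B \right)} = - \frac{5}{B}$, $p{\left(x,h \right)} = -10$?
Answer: $-21$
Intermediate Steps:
$F{\left(c \right)} = \frac{5}{c}$ ($F{\left(c \right)} = \left(3 - 4\right) \left(- \frac{5}{c}\right) = - \frac{-5}{c} = \frac{5}{c}$)
$j{\left(S \right)} = - 4 S$
$f{\left(G,y \right)} = 4$ ($f{\left(G,y \right)} = 6 \left(-3 - -1\right) - -16 = 6 \left(-3 + 1\right) + 16 = 6 \left(-2\right) + 16 = -12 + 16 = 4$)
$F{\left(2 \right)} p{\left(6,1 \right)} + f{\left(8,8 \right)} = \frac{5}{2} \left(-10\right) + 4 = -25 + 4 = -21$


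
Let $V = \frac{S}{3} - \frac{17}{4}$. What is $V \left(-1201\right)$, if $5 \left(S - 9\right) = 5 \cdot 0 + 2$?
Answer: $\frac{80467}{60} \approx 1341.1$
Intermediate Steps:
$S = \frac{47}{5}$ ($S = 9 + \frac{5 \cdot 0 + 2}{5} = 9 + \frac{0 + 2}{5} = 9 + \frac{1}{5} \cdot 2 = 9 + \frac{2}{5} = \frac{47}{5} \approx 9.4$)
$V = - \frac{67}{60}$ ($V = \frac{47}{5 \cdot 3} - \frac{17}{4} = \frac{47}{5} \cdot \frac{1}{3} - \frac{17}{4} = \frac{47}{15} - \frac{17}{4} = - \frac{67}{60} \approx -1.1167$)
$V \left(-1201\right) = \left(- \frac{67}{60}\right) \left(-1201\right) = \frac{80467}{60}$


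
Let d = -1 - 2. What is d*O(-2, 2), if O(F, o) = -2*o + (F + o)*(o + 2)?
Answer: 12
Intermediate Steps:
d = -3
O(F, o) = -2*o + (2 + o)*(F + o) (O(F, o) = -2*o + (F + o)*(2 + o) = -2*o + (2 + o)*(F + o))
d*O(-2, 2) = -3*(2**2 + 2*(-2) - 2*2) = -3*(4 - 4 - 4) = -3*(-4) = 12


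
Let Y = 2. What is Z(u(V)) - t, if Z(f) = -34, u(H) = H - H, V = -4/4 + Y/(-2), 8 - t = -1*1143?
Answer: -1185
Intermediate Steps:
t = 1151 (t = 8 - (-1)*1143 = 8 - 1*(-1143) = 8 + 1143 = 1151)
V = -2 (V = -4/4 + 2/(-2) = -4*¼ + 2*(-½) = -1 - 1 = -2)
u(H) = 0
Z(u(V)) - t = -34 - 1*1151 = -34 - 1151 = -1185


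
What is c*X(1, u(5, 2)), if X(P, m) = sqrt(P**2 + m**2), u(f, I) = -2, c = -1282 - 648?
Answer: -1930*sqrt(5) ≈ -4315.6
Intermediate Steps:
c = -1930
c*X(1, u(5, 2)) = -1930*sqrt(1**2 + (-2)**2) = -1930*sqrt(1 + 4) = -1930*sqrt(5)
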